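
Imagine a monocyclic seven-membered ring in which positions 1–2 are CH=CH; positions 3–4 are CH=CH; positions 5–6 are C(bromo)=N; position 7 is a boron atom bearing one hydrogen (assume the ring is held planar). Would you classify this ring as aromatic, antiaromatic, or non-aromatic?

Every ring atom contributes a p orbital perpendicular to the ring (the double-bond atoms are sp², each contributing one p electron; each sp² =N– keeps its lone pair in-plane and puts one electron into the π system; the boron has an empty p orbital), so the π system is cyclic and fully conjugated.
Tallying contributions gives 3 × 2 = 6 from the double-bond units + 0 from the BH atom = 6.
With 6 π electrons (n = 1), the Hückel 4n+2 condition holds.

Aromatic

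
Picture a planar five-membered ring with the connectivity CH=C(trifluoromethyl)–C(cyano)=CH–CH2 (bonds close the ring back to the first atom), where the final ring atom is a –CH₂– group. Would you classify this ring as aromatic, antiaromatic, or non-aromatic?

Non-aromatic

The CH2 carbon is saturated: the tetrahedral CH₂ carbon is sp³ and has no p orbital in the ring π system. Conjugation is not continuous around the ring.
A ring that is not fully conjugated cannot be aromatic or antiaromatic regardless of its π-electron count.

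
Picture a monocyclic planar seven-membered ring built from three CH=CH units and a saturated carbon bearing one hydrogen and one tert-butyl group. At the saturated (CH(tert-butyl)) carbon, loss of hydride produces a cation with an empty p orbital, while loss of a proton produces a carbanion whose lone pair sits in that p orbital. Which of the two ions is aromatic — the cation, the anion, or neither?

In both ions every ring atom is sp² and contributes a p orbital, so both rings are fully conjugated.
Cation: 3 × 2 + 0 = 6 π electrons → 4(1)+2, aromatic.
Anion: 3 × 2 + 2 = 8 π electrons → 4(2), antiaromatic.

The cation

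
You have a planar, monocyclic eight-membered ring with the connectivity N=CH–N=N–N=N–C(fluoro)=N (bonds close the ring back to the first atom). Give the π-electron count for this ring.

The p orbitals form a continuous loop: each doubly-bonded ring atom is sp² with one p-orbital electron; each sp² =N– keeps its lone pair in-plane and puts one electron into the π system. The ring is fully conjugated.
Adding the contributions, 4 × 2 = 8 from the 4 double-bond units.

8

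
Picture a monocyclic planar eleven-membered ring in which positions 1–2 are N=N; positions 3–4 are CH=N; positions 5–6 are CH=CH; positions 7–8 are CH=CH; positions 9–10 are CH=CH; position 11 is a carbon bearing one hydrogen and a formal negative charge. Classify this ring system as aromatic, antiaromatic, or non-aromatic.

Check conjugation: the double-bond atoms are sp², each contributing one p electron; each =N– nitrogen is pyridine-type (lone pair in the sp² plane, one electron in the p orbital); the carbanion's lone pair occupies the p orbital — every position has a p orbital, so the cyclic π system is continuous.
Counting π electrons: 5 × 2 = 10 from the double-bond units + 2 from the CH(-) atom = 12.
12 = 4(3); a planar, fully conjugated 4n system is antiaromatic.

Antiaromatic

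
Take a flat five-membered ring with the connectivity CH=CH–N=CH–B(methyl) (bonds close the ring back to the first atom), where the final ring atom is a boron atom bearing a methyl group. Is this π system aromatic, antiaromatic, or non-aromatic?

Antiaromatic

Every ring atom contributes a p orbital perpendicular to the ring (the double-bond atoms are sp², each contributing one p electron; the doubly-bonded nitrogens are pyridine-type — their lone pairs lie in the ring plane, leaving one electron in the p orbital; the boron has an empty p orbital), so the π system is cyclic and fully conjugated.
π-electron count: 2 × 2 = 4 from the double-bond units + 0 from the B(methyl) atom = 4.
A 4n π count (4, n = 1) in a planar conjugated ring means antiaromatic.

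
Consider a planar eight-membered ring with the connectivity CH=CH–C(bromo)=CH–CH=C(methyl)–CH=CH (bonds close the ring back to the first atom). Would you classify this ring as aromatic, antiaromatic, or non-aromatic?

Antiaromatic

The p orbitals form a continuous loop: every atom in a ring double bond is sp² and brings one electron to the p orbital. The ring is fully conjugated.
Adding the contributions, 4 × 2 = 8 from the 4 double-bond units.
With 8 = 4·2 π electrons, Hückel's rule classifies the planar ring as antiaromatic.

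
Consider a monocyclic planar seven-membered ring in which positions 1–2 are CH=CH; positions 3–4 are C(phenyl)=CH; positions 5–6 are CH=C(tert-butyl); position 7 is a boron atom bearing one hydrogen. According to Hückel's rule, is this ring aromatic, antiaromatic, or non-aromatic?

Aromatic

Check conjugation: each doubly-bonded ring atom is sp² with one p-orbital electron; the boron has an empty p orbital — every position has a p orbital, so the cyclic π system is continuous.
Tallying contributions gives 3 × 2 = 6 from the double-bond units + 0 from the BH atom = 6.
6 = 4(1) + 2, which satisfies Hückel's 4n+2 rule.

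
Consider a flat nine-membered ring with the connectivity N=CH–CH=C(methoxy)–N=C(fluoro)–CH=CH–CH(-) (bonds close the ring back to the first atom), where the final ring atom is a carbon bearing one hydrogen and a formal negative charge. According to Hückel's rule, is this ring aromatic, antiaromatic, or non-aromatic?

Check conjugation: each doubly-bonded ring atom is sp² with one p-orbital electron; each sp² =N– keeps its lone pair in-plane and puts one electron into the π system; the carbanion's lone pair occupies the p orbital — every position has a p orbital, so the cyclic π system is continuous.
Counting π electrons: 4 × 2 = 8 from the double-bond units + 2 from the CH(-) atom = 10.
Since 10 = 4·2 + 2, the ring meets the 4n+2 criterion.

Aromatic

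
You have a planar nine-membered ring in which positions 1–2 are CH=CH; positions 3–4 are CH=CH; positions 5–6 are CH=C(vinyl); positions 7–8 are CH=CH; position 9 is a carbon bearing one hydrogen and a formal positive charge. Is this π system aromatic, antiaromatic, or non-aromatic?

The p orbitals form a continuous loop: every atom in a ring double bond is sp² and brings one electron to the p orbital; the carbocation has an empty p orbital. The ring is fully conjugated.
Counting π electrons: 4 × 2 = 8 from the double-bond units + 0 from the CH(+) atom = 8.
8 is a 4n count (n = 2), so the planar conjugated ring is antiaromatic.

Antiaromatic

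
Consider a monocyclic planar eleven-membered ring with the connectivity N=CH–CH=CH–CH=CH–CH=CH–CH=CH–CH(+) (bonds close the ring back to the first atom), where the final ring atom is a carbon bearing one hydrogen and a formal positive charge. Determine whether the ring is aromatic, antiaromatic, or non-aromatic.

Aromatic

Check conjugation: each doubly-bonded ring atom is sp² with one p-orbital electron; each =N– nitrogen is pyridine-type (lone pair in the sp² plane, one electron in the p orbital); the carbocation has an empty p orbital — every position has a p orbital, so the cyclic π system is continuous.
π-electron count: 5 × 2 = 10 from the double-bond units + 0 from the CH(+) atom = 10.
With 10 π electrons (n = 2), the Hückel 4n+2 condition holds.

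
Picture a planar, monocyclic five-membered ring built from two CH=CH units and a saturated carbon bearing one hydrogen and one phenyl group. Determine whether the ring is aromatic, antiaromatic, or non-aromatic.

Non-aromatic

Because that saturated carbon is sp³ and has no p orbital in the ring π system at the CH(phenyl) position, the π system cannot extend all the way around the ring.
A ring that is not fully conjugated cannot be aromatic or antiaromatic regardless of its π-electron count.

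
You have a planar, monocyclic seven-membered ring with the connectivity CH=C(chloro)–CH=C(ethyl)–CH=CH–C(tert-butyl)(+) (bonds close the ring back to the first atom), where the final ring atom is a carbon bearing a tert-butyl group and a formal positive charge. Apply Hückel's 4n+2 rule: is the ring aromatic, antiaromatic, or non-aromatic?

Check conjugation: every atom in a ring double bond is sp² and brings one electron to the p orbital; the carbocation has an empty p orbital — every position has a p orbital, so the cyclic π system is continuous.
π-electron count: 3 × 2 = 6 from the double-bond units + 0 from the C(tert-butyl)(+) atom = 6.
That gives a 4n+2 count (6, n = 1).

Aromatic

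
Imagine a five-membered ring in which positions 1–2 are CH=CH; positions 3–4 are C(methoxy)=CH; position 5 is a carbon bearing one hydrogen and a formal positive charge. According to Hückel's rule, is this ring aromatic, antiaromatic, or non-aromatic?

The p orbitals form a continuous loop: each doubly-bonded ring atom is sp² with one p-orbital electron; the carbocation has an empty p orbital. The ring is fully conjugated.
Tallying contributions gives 2 × 2 = 4 from the double-bond units + 0 from the CH(+) atom = 4.
A 4n π count (4, n = 1) in a planar conjugated ring means antiaromatic.

Antiaromatic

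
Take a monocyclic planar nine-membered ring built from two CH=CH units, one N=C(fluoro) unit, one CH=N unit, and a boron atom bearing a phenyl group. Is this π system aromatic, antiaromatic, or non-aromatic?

The p orbitals form a continuous loop: each doubly-bonded ring atom is sp² with one p-orbital electron; the doubly-bonded nitrogens are pyridine-type — their lone pairs lie in the ring plane, leaving one electron in the p orbital; the boron has an empty p orbital. The ring is fully conjugated.
π-electron count: 4 × 2 = 8 from the double-bond units + 0 from the B(phenyl) atom = 8.
A 4n π count (8, n = 2) in a planar conjugated ring means antiaromatic.

Antiaromatic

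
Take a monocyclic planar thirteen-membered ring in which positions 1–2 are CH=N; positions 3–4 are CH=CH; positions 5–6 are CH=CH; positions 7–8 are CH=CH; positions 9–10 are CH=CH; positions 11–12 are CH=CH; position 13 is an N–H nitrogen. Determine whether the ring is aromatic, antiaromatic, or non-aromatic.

Aromatic

The p orbitals form a continuous loop: the double-bond atoms are sp², each contributing one p electron; each sp² =N– keeps its lone pair in-plane and puts one electron into the π system; the pyrrole-type nitrogen donates its lone pair from the p orbital. The ring is fully conjugated.
Counting π electrons: 6 × 2 = 12 from the double-bond units + 2 from the NH atom = 14.
With 14 π electrons (n = 3), the Hückel 4n+2 condition holds.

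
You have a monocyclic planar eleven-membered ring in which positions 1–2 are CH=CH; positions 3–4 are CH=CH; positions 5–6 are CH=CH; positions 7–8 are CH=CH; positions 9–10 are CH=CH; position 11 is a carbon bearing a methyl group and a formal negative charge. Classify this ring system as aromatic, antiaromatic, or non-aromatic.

Antiaromatic

All ring atoms are sp² and supply a p orbital to the ring (each doubly-bonded ring atom is sp² with one p-orbital electron; the carbanion's lone pair occupies the p orbital); the conjugation is uninterrupted.
Adding the contributions, 5 × 2 = 10 from the double-bond units + 2 from the C(methyl)(-) atom = 12.
With 12 = 4·3 π electrons, Hückel's rule classifies the planar ring as antiaromatic.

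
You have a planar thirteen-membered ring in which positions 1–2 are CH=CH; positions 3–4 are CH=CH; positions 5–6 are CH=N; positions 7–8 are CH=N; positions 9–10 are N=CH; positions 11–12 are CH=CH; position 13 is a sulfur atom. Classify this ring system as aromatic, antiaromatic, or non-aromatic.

Every ring atom contributes a p orbital perpendicular to the ring (the double-bond atoms are sp², each contributing one p electron; each =N– nitrogen is pyridine-type (lone pair in the sp² plane, one electron in the p orbital); the sulfur donates one lone pair from its p orbital), so the π system is cyclic and fully conjugated.
Counting π electrons: 6 × 2 = 12 from the double-bond units + 2 from the S atom = 14.
That gives a 4n+2 count (14, n = 3).

Aromatic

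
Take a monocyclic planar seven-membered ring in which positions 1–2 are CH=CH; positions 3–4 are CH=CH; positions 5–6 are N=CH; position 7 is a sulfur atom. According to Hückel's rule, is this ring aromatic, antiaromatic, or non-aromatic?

Antiaromatic

The p orbitals form a continuous loop: every atom in a ring double bond is sp² and brings one electron to the p orbital; each sp² =N– keeps its lone pair in-plane and puts one electron into the π system; the sulfur donates one lone pair from its p orbital. The ring is fully conjugated.
Adding the contributions, 3 × 2 = 6 from the double-bond units + 2 from the S atom = 8.
8 is a 4n count (n = 2), so the planar conjugated ring is antiaromatic.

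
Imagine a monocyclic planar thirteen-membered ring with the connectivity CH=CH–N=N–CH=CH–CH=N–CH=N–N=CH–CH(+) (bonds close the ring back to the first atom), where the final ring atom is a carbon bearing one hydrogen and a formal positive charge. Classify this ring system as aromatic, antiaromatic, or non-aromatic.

All ring atoms are sp² and supply a p orbital to the ring (each doubly-bonded ring atom is sp² with one p-orbital electron; each sp² =N– keeps its lone pair in-plane and puts one electron into the π system; the carbocation has an empty p orbital); the conjugation is uninterrupted.
Tallying contributions gives 6 × 2 = 12 from the double-bond units + 0 from the CH(+) atom = 12.
12 = 4(3); a planar, fully conjugated 4n system is antiaromatic.

Antiaromatic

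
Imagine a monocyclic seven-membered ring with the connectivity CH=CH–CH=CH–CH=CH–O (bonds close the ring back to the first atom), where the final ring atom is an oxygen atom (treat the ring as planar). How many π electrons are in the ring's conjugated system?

Every ring atom contributes a p orbital perpendicular to the ring (the double-bond atoms are sp², each contributing one p electron; the oxygen donates one lone pair from its p orbital), so the π system is cyclic and fully conjugated.
π-electron count: 3 × 2 = 6 from the double-bond units + 2 from the O atom = 8.

8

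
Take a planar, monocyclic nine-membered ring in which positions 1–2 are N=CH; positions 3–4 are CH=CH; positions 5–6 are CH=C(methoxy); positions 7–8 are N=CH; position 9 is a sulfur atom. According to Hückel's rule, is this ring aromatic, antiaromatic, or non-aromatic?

Aromatic

Every ring atom contributes a p orbital perpendicular to the ring (the double-bond atoms are sp², each contributing one p electron; the doubly-bonded nitrogens are pyridine-type — their lone pairs lie in the ring plane, leaving one electron in the p orbital; the sulfur donates one lone pair from its p orbital), so the π system is cyclic and fully conjugated.
π-electron count: 4 × 2 = 8 from the double-bond units + 2 from the S atom = 10.
With 10 π electrons (n = 2), the Hückel 4n+2 condition holds.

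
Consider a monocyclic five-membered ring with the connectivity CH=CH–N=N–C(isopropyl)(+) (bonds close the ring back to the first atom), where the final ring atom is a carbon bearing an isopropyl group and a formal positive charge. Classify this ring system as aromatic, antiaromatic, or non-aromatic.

All ring atoms are sp² and supply a p orbital to the ring (the double-bond atoms are sp², each contributing one p electron; the doubly-bonded nitrogens are pyridine-type — their lone pairs lie in the ring plane, leaving one electron in the p orbital; the carbocation has an empty p orbital); the conjugation is uninterrupted.
Tallying contributions gives 2 × 2 = 4 from the double-bond units + 0 from the C(isopropyl)(+) atom = 4.
With 4 = 4·1 π electrons, Hückel's rule classifies the planar ring as antiaromatic.

Antiaromatic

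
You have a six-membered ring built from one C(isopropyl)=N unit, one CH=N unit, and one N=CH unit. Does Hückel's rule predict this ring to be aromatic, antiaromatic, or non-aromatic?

All ring atoms are sp² and supply a p orbital to the ring (the double-bond atoms are sp², each contributing one p electron; the doubly-bonded nitrogens are pyridine-type — their lone pairs lie in the ring plane, leaving one electron in the p orbital); the conjugation is uninterrupted.
π-electron count: 3 × 2 = 6 from the 3 double-bond units.
Since 6 = 4·1 + 2, the ring meets the 4n+2 criterion.

Aromatic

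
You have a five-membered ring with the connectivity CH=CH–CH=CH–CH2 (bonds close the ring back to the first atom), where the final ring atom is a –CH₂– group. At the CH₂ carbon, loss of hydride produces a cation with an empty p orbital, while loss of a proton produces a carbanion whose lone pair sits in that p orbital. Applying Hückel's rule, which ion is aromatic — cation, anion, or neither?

In both ions every ring atom is sp² and contributes a p orbital, so both rings are fully conjugated.
Cation: 2 × 2 + 0 = 4 π electrons → 4(1), antiaromatic.
Anion: 2 × 2 + 2 = 6 π electrons → 4(1)+2, aromatic.

The anion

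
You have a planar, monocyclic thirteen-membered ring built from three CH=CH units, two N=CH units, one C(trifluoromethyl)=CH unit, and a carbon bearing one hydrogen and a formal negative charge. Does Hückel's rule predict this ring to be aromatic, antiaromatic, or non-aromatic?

The p orbitals form a continuous loop: every atom in a ring double bond is sp² and brings one electron to the p orbital; the doubly-bonded nitrogens are pyridine-type — their lone pairs lie in the ring plane, leaving one electron in the p orbital; the carbanion's lone pair occupies the p orbital. The ring is fully conjugated.
Tallying contributions gives 6 × 2 = 12 from the double-bond units + 2 from the CH(-) atom = 14.
Since 14 = 4·3 + 2, the ring meets the 4n+2 criterion.

Aromatic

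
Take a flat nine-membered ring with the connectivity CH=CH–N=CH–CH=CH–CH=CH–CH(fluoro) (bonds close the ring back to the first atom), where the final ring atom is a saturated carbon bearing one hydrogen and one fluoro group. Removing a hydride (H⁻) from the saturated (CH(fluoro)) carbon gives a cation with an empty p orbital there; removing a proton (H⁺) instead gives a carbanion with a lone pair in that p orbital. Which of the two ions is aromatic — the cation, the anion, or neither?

The anion

Both ions have a continuous loop of p orbitals — each ring atom is sp².
Cation: 4 × 2 + 0 = 8 π electrons → 4(2), antiaromatic.
Anion: 4 × 2 + 2 = 10 π electrons → 4(2)+2, aromatic.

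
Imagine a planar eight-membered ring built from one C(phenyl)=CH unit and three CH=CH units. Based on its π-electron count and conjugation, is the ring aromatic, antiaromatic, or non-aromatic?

Antiaromatic

All ring atoms are sp² and supply a p orbital to the ring (every atom in a ring double bond is sp² and brings one electron to the p orbital); the conjugation is uninterrupted.
Tallying contributions gives 4 × 2 = 8 from the 4 double-bond units.
8 = 4(2); a planar, fully conjugated 4n system is antiaromatic.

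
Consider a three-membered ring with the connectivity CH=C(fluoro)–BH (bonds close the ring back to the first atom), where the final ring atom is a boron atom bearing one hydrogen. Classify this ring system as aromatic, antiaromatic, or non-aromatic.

All ring atoms are sp² and supply a p orbital to the ring (each doubly-bonded ring atom is sp² with one p-orbital electron; the boron has an empty p orbital); the conjugation is uninterrupted.
π-electron count: 1 × 2 = 2 from the double-bond unit + 0 from the BH atom = 2.
With 2 π electrons (n = 0), the Hückel 4n+2 condition holds.

Aromatic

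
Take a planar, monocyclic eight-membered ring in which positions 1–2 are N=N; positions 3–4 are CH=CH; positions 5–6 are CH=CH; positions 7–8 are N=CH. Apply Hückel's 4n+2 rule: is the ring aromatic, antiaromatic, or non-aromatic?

Antiaromatic

Check conjugation: each doubly-bonded ring atom is sp² with one p-orbital electron; each sp² =N– keeps its lone pair in-plane and puts one electron into the π system — every position has a p orbital, so the cyclic π system is continuous.
Tallying contributions gives 4 × 2 = 8 from the 4 double-bond units.
8 is a 4n count (n = 2), so the planar conjugated ring is antiaromatic.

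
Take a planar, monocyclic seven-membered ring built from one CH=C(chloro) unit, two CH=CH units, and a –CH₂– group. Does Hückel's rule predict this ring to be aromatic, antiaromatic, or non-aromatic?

The CH2 position has four σ bonds — the tetrahedral CH₂ carbon is sp³ and has no p orbital in the ring π system — so the cyclic conjugation is interrupted.
Without a continuous loop of overlapping p orbitals the Hückel electron count never comes into play.

Non-aromatic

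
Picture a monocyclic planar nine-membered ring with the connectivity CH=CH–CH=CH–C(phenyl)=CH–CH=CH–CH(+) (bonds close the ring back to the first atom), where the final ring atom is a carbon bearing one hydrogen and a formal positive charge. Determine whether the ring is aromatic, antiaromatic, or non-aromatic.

Antiaromatic

All ring atoms are sp² and supply a p orbital to the ring (the double-bond atoms are sp², each contributing one p electron; the carbocation has an empty p orbital); the conjugation is uninterrupted.
Tallying contributions gives 4 × 2 = 8 from the double-bond units + 0 from the CH(+) atom = 8.
A 4n π count (8, n = 2) in a planar conjugated ring means antiaromatic.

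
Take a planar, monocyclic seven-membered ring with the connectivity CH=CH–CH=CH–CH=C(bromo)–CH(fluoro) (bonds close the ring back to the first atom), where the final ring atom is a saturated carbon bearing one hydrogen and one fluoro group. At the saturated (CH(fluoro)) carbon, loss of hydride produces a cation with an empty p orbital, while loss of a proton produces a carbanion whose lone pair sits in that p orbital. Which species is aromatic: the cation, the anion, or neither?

Both ions have a continuous loop of p orbitals — each ring atom is sp².
Cation: 3 × 2 + 0 = 6 π electrons → 4(1)+2, aromatic.
Anion: 3 × 2 + 2 = 8 π electrons → 4(2), antiaromatic.

The cation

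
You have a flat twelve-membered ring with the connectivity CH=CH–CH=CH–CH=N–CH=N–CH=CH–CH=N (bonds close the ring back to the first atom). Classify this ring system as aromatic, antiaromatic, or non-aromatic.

The p orbitals form a continuous loop: each doubly-bonded ring atom is sp² with one p-orbital electron; each =N– nitrogen is pyridine-type (lone pair in the sp² plane, one electron in the p orbital). The ring is fully conjugated.
Adding the contributions, 6 × 2 = 12 from the 6 double-bond units.
A 4n π count (12, n = 3) in a planar conjugated ring means antiaromatic.

Antiaromatic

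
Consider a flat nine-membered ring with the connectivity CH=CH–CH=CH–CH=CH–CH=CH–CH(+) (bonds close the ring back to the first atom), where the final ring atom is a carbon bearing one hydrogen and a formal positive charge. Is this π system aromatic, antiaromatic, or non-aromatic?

Check conjugation: the double-bond atoms are sp², each contributing one p electron; the carbocation has an empty p orbital — every position has a p orbital, so the cyclic π system is continuous.
Counting π electrons: 4 × 2 = 8 from the double-bond units + 0 from the CH(+) atom = 8.
8 = 4(2); a planar, fully conjugated 4n system is antiaromatic.

Antiaromatic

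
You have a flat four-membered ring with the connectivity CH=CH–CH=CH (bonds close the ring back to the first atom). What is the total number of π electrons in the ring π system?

4

All ring atoms are sp² and supply a p orbital to the ring (each doubly-bonded ring atom is sp² with one p-orbital electron); the conjugation is uninterrupted.
Adding the contributions, 2 × 2 = 4 from the 2 double-bond units.
(The species described is cyclobutadiene.)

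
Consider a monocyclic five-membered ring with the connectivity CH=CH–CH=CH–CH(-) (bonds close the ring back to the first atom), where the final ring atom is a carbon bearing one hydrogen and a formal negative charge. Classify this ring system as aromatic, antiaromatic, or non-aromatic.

Every ring atom contributes a p orbital perpendicular to the ring (every atom in a ring double bond is sp² and brings one electron to the p orbital; the carbanion's lone pair occupies the p orbital), so the π system is cyclic and fully conjugated.
Tallying contributions gives 2 × 2 = 4 from the double-bond units + 2 from the CH(-) atom = 6.
6 = 4(1) + 2, which satisfies Hückel's 4n+2 rule.
This is the cyclopentadienyl anion.

Aromatic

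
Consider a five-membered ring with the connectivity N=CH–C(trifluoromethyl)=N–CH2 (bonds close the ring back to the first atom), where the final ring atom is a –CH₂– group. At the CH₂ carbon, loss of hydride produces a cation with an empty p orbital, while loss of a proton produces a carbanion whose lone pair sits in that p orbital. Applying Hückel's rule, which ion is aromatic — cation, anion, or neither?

Once that carbon is sp², every ring atom has a p orbital and both ions are fully conjugated.
Cation: 2 × 2 + 0 = 4 π electrons → 4(1), antiaromatic.
Anion: 2 × 2 + 2 = 6 π electrons → 4(1)+2, aromatic.

The anion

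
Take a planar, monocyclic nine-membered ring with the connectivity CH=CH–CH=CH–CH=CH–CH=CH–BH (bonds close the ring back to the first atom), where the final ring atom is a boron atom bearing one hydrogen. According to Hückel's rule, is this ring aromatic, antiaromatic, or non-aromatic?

Check conjugation: the double-bond atoms are sp², each contributing one p electron; the boron has an empty p orbital — every position has a p orbital, so the cyclic π system is continuous.
Adding the contributions, 4 × 2 = 8 from the double-bond units + 0 from the BH atom = 8.
8 = 4(2); a planar, fully conjugated 4n system is antiaromatic.

Antiaromatic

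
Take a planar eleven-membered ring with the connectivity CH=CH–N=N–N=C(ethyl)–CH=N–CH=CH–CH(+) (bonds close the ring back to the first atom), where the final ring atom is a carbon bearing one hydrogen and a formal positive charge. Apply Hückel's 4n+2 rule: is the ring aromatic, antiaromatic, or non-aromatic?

Aromatic

Check conjugation: the double-bond atoms are sp², each contributing one p electron; each =N– nitrogen is pyridine-type (lone pair in the sp² plane, one electron in the p orbital); the carbocation has an empty p orbital — every position has a p orbital, so the cyclic π system is continuous.
Adding the contributions, 5 × 2 = 10 from the double-bond units + 0 from the CH(+) atom = 10.
With 10 π electrons (n = 2), the Hückel 4n+2 condition holds.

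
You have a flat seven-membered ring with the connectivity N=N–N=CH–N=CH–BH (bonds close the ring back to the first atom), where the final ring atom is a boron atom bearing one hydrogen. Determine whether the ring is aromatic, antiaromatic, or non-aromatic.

All ring atoms are sp² and supply a p orbital to the ring (each doubly-bonded ring atom is sp² with one p-orbital electron; the doubly-bonded nitrogens are pyridine-type — their lone pairs lie in the ring plane, leaving one electron in the p orbital; the boron has an empty p orbital); the conjugation is uninterrupted.
Tallying contributions gives 3 × 2 = 6 from the double-bond units + 0 from the BH atom = 6.
Since 6 = 4·1 + 2, the ring meets the 4n+2 criterion.

Aromatic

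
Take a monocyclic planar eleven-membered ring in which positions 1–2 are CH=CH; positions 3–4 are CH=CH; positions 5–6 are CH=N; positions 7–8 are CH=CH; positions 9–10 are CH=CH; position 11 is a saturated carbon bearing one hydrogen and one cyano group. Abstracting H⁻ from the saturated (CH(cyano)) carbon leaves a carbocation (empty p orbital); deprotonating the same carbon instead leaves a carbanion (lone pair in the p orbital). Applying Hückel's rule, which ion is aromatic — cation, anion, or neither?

The cation

Once that carbon is sp², every ring atom has a p orbital and both ions are fully conjugated.
Cation: 5 × 2 + 0 = 10 π electrons → 4(2)+2, aromatic.
Anion: 5 × 2 + 2 = 12 π electrons → 4(3), antiaromatic.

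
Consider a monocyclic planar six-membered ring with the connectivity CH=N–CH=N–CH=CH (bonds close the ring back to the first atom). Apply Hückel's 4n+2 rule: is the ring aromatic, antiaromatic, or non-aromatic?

Aromatic

The p orbitals form a continuous loop: the double-bond atoms are sp², each contributing one p electron; the doubly-bonded nitrogens are pyridine-type — their lone pairs lie in the ring plane, leaving one electron in the p orbital. The ring is fully conjugated.
π-electron count: 3 × 2 = 6 from the 3 double-bond units.
With 6 π electrons (n = 1), the Hückel 4n+2 condition holds.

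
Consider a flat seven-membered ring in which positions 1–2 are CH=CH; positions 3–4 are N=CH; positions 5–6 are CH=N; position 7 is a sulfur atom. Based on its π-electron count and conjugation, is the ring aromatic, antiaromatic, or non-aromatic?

The p orbitals form a continuous loop: the double-bond atoms are sp², each contributing one p electron; each sp² =N– keeps its lone pair in-plane and puts one electron into the π system; the sulfur donates one lone pair from its p orbital. The ring is fully conjugated.
π-electron count: 3 × 2 = 6 from the double-bond units + 2 from the S atom = 8.
With 8 = 4·2 π electrons, Hückel's rule classifies the planar ring as antiaromatic.

Antiaromatic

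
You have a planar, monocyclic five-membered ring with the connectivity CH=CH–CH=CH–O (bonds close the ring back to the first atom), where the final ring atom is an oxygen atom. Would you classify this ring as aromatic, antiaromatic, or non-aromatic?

Check conjugation: the double-bond atoms are sp², each contributing one p electron; the oxygen donates one lone pair from its p orbital — every position has a p orbital, so the cyclic π system is continuous.
Adding the contributions, 2 × 2 = 4 from the double-bond units + 2 from the O atom = 6.
With 6 π electrons (n = 1), the Hückel 4n+2 condition holds.

Aromatic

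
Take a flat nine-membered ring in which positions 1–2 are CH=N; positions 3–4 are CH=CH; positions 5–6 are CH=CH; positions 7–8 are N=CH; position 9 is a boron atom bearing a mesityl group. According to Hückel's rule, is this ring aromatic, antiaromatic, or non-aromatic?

Antiaromatic

Check conjugation: the double-bond atoms are sp², each contributing one p electron; each sp² =N– keeps its lone pair in-plane and puts one electron into the π system; the boron has an empty p orbital — every position has a p orbital, so the cyclic π system is continuous.
Adding the contributions, 4 × 2 = 8 from the double-bond units + 0 from the B(mesityl) atom = 8.
With 8 = 4·2 π electrons, Hückel's rule classifies the planar ring as antiaromatic.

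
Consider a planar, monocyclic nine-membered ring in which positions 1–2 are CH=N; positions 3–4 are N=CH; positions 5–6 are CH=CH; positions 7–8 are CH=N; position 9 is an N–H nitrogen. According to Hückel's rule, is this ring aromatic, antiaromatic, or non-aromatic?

Every ring atom contributes a p orbital perpendicular to the ring (the double-bond atoms are sp², each contributing one p electron; each =N– nitrogen is pyridine-type (lone pair in the sp² plane, one electron in the p orbital); the pyrrole-type nitrogen donates its lone pair from the p orbital), so the π system is cyclic and fully conjugated.
Tallying contributions gives 4 × 2 = 8 from the double-bond units + 2 from the NH atom = 10.
With 10 π electrons (n = 2), the Hückel 4n+2 condition holds.

Aromatic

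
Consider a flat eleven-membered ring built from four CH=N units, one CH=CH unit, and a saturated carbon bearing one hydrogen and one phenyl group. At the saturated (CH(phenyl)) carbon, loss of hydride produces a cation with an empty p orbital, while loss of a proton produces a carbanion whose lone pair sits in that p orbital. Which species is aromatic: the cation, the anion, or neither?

Both ions have a continuous loop of p orbitals — each ring atom is sp².
Cation: 5 × 2 + 0 = 10 π electrons → 4(2)+2, aromatic.
Anion: 5 × 2 + 2 = 12 π electrons → 4(3), antiaromatic.

The cation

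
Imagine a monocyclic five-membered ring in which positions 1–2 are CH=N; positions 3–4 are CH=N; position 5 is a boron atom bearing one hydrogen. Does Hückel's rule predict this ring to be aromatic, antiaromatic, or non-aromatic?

Antiaromatic

All ring atoms are sp² and supply a p orbital to the ring (each doubly-bonded ring atom is sp² with one p-orbital electron; each =N– nitrogen is pyridine-type (lone pair in the sp² plane, one electron in the p orbital); the boron has an empty p orbital); the conjugation is uninterrupted.
π-electron count: 2 × 2 = 4 from the double-bond units + 0 from the BH atom = 4.
4 is a 4n count (n = 1), so the planar conjugated ring is antiaromatic.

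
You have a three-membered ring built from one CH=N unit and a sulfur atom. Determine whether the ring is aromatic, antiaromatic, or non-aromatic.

Every ring atom contributes a p orbital perpendicular to the ring (each doubly-bonded ring atom is sp² with one p-orbital electron; each sp² =N– keeps its lone pair in-plane and puts one electron into the π system; the sulfur donates one lone pair from its p orbital), so the π system is cyclic and fully conjugated.
π-electron count: 1 × 2 = 2 from the double-bond unit + 2 from the S atom = 4.
A 4n π count (4, n = 1) in a planar conjugated ring means antiaromatic.

Antiaromatic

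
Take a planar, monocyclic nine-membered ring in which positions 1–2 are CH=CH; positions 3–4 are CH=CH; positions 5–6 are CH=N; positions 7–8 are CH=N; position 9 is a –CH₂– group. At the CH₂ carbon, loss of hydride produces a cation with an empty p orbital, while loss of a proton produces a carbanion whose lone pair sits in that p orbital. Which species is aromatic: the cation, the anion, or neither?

The anion

Both ions have a continuous loop of p orbitals — each ring atom is sp².
Cation: 4 × 2 + 0 = 8 π electrons → 4(2), antiaromatic.
Anion: 4 × 2 + 2 = 10 π electrons → 4(2)+2, aromatic.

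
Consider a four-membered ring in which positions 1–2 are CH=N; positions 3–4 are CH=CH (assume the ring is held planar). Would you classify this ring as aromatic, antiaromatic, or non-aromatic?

Every ring atom contributes a p orbital perpendicular to the ring (the double-bond atoms are sp², each contributing one p electron; each sp² =N– keeps its lone pair in-plane and puts one electron into the π system), so the π system is cyclic and fully conjugated.
π-electron count: 2 × 2 = 4 from the 2 double-bond units.
With 4 = 4·1 π electrons, Hückel's rule classifies the planar ring as antiaromatic.

Antiaromatic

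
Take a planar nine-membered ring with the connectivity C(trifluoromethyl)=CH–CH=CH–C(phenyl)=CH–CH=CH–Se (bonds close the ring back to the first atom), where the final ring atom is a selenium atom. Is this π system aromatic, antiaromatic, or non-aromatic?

Every ring atom contributes a p orbital perpendicular to the ring (every atom in a ring double bond is sp² and brings one electron to the p orbital; the selenium donates one lone pair from its p orbital), so the π system is cyclic and fully conjugated.
Counting π electrons: 4 × 2 = 8 from the double-bond units + 2 from the Se atom = 10.
10 = 4(2) + 2, which satisfies Hückel's 4n+2 rule.

Aromatic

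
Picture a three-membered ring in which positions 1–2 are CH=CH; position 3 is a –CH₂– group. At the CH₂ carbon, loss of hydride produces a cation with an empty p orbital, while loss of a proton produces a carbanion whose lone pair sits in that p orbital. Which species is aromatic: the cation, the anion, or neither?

The cation

Once that carbon is sp², every ring atom has a p orbital and both ions are fully conjugated.
Cation: 1 × 2 + 0 = 2 π electrons → 4(0)+2, aromatic.
Anion: 1 × 2 + 2 = 4 π electrons → 4(1), antiaromatic.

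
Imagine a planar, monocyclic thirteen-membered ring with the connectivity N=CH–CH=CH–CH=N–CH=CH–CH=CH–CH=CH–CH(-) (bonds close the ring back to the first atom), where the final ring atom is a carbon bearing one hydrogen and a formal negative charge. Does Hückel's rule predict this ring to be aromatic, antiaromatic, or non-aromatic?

Aromatic

Check conjugation: each doubly-bonded ring atom is sp² with one p-orbital electron; each sp² =N– keeps its lone pair in-plane and puts one electron into the π system; the carbanion's lone pair occupies the p orbital — every position has a p orbital, so the cyclic π system is continuous.
Counting π electrons: 6 × 2 = 12 from the double-bond units + 2 from the CH(-) atom = 14.
14 = 4(3) + 2, which satisfies Hückel's 4n+2 rule.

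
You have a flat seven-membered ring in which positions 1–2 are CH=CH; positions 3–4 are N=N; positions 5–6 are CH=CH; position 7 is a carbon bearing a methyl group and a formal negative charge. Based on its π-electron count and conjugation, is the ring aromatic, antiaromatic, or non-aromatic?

Antiaromatic

Every ring atom contributes a p orbital perpendicular to the ring (each doubly-bonded ring atom is sp² with one p-orbital electron; each sp² =N– keeps its lone pair in-plane and puts one electron into the π system; the carbanion's lone pair occupies the p orbital), so the π system is cyclic and fully conjugated.
Adding the contributions, 3 × 2 = 6 from the double-bond units + 2 from the C(methyl)(-) atom = 8.
8 = 4(2); a planar, fully conjugated 4n system is antiaromatic.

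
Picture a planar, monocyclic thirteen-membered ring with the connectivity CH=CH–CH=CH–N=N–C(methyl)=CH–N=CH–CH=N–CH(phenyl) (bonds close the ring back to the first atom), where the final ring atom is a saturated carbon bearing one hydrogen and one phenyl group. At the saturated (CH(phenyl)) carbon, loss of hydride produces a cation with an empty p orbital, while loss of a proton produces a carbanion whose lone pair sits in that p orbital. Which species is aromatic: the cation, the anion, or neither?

The anion

In either ion the ring is fully conjugated: every atom, including the new sp² carbon, supplies a p orbital.
Cation: 6 × 2 + 0 = 12 π electrons → 4(3), antiaromatic.
Anion: 6 × 2 + 2 = 14 π electrons → 4(3)+2, aromatic.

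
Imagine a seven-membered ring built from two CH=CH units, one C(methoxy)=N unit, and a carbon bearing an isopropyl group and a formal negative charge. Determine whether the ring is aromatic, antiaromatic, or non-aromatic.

Antiaromatic

Every ring atom contributes a p orbital perpendicular to the ring (the double-bond atoms are sp², each contributing one p electron; each =N– nitrogen is pyridine-type (lone pair in the sp² plane, one electron in the p orbital); the carbanion's lone pair occupies the p orbital), so the π system is cyclic and fully conjugated.
π-electron count: 3 × 2 = 6 from the double-bond units + 2 from the C(isopropyl)(-) atom = 8.
8 = 4(2); a planar, fully conjugated 4n system is antiaromatic.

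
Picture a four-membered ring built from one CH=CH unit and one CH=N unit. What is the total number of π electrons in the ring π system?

Every ring atom contributes a p orbital perpendicular to the ring (the double-bond atoms are sp², each contributing one p electron; each =N– nitrogen is pyridine-type (lone pair in the sp² plane, one electron in the p orbital)), so the π system is cyclic and fully conjugated.
π-electron count: 2 × 2 = 4 from the 2 double-bond units.

4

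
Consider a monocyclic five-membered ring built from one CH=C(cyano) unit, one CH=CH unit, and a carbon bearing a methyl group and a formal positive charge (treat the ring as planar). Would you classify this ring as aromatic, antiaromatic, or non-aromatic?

Check conjugation: every atom in a ring double bond is sp² and brings one electron to the p orbital; the carbocation has an empty p orbital — every position has a p orbital, so the cyclic π system is continuous.
Counting π electrons: 2 × 2 = 4 from the double-bond units + 0 from the C(methyl)(+) atom = 4.
With 4 = 4·1 π electrons, Hückel's rule classifies the planar ring as antiaromatic.

Antiaromatic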